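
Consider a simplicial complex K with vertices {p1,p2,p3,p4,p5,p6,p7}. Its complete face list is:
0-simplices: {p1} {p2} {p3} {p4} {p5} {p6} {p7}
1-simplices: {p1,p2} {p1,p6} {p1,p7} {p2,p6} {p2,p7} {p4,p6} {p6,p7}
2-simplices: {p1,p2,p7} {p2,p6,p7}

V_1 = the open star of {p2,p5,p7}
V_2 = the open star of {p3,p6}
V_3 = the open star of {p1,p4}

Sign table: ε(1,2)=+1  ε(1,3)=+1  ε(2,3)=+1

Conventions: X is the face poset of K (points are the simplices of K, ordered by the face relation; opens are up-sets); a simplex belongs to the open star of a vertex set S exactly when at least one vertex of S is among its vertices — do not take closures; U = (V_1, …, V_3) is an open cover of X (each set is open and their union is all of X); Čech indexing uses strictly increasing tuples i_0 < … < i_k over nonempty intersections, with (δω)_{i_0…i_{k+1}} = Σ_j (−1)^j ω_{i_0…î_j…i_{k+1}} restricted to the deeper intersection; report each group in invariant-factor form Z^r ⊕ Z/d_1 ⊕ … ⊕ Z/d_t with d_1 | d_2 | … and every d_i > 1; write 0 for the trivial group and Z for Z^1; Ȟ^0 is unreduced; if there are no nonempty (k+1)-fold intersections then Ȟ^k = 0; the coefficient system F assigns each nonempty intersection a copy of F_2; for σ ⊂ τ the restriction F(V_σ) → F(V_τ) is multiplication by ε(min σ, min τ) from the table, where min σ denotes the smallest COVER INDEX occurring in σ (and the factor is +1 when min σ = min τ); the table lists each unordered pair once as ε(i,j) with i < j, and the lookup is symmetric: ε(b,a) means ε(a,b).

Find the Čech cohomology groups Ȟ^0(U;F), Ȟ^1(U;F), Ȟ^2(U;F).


Ȟ^0(U;F) ≅ Z/2, Ȟ^1(U;F) ≅ Z/2 and Ȟ^2(U;F) ≅ 0

intersection data:
  V1={{p2},{p5},{p7},{p1,p2},{p1,p7},{p2,p6},{p2,p7},{p6,p7},{p1,p2,p7},{p2,p6,p7}} V2={{p3},{p6},{p1,p6},{p2,p6},{p4,p6},{p6,p7},{p2,p6,p7}} V3={{p1},{p4},{p1,p2},{p1,p6},{p1,p7},{p4,p6},{p1,p2,p7}}
  V12={{p2,p6},{p6,p7},{p2,p6,p7}} V13={{p1,p2},{p1,p7},{p1,p2,p7}} V23={{p1,p6},{p4,p6}}
C dims 3,3; δ0: rk_F2 2
Ȟ^0 = (3 − 2) − 0 = 1, so Ȟ^0 ≅ Z/2
Ȟ^1 = (3 − 0) − 2 = 1, so Ȟ^1 ≅ Z/2
Ȟ^2 = (0 − 0) − 0 = 0, so Ȟ^2 ≅ 0


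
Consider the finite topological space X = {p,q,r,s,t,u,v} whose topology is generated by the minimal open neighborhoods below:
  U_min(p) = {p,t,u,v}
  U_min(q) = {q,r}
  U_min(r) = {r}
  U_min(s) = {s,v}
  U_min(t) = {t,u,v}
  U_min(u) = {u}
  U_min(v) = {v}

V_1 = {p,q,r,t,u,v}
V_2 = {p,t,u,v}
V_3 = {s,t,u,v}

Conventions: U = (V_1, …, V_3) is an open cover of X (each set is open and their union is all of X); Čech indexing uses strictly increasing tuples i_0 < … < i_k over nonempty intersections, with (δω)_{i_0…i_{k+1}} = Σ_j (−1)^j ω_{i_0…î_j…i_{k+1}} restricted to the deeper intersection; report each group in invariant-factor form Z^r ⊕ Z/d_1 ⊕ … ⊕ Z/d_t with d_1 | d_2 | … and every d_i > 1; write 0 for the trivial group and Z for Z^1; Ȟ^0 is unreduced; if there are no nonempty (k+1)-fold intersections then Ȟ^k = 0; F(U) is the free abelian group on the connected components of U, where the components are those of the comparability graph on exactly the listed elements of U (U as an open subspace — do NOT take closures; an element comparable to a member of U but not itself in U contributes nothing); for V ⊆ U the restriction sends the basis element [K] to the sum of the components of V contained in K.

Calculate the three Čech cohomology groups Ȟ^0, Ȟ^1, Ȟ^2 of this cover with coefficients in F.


nerve simplices:
  V12={p,t,u,v} V13={t,u,v} V23={t,u,v}
  V123={t,u,v}
components per intersection:
  V1: {p,t,u,v} {q,r}
  V2: {p,t,u,v}
  V3: {s,t,u,v}
  V12: {p,t,u,v}
  V13: {t,u,v}
  V23: {t,u,v}
  V123: {t,u,v}
C dims 4,3,1; δ0: rk 2, SNF 1^2; δ1: rk 1, SNF 1^1
degree 0: 4−2−0 = 2 → Ȟ^0 ≅ Z^2
degree 1: 3−1−2 = 0 → Ȟ^1 ≅ 0
degree 2: 1−0−1 = 0 → Ȟ^2 ≅ 0

Ȟ^0 ≅ Z^2,  Ȟ^1 ≅ 0,  Ȟ^2 ≅ 0


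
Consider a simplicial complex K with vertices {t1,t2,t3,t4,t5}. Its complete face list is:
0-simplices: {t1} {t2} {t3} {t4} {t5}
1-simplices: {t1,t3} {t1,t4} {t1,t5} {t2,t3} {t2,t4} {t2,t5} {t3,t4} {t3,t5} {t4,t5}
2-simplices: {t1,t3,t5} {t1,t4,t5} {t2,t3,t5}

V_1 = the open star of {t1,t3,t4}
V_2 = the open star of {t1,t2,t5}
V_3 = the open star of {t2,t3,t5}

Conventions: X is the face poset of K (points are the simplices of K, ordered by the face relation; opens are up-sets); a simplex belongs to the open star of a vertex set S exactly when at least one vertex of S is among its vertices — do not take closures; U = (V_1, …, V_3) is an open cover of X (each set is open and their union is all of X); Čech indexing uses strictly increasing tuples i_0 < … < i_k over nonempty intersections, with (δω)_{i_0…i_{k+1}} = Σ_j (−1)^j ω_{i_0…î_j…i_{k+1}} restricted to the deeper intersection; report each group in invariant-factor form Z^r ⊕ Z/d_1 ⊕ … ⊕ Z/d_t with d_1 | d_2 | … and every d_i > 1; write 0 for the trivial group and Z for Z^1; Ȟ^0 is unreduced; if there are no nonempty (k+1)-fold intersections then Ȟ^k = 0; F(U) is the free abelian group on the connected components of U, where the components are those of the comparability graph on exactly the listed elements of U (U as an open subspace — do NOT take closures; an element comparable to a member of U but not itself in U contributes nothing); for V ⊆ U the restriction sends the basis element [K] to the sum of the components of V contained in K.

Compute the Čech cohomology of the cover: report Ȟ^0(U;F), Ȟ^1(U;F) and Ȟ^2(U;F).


cover nerve:
  V1={{t1},{t3},{t4},{t1,t3},{t1,t4},{t1,t5},{t2,t3},{t2,t4},{t3,t4},{t3,t5},{t4,t5},{t1,t3,t5},{t1,t4,t5},{t2,t3,t5}} V2={{t1},{t2},{t5},{t1,t3},{t1,t4},{t1,t5},{t2,t3},{t2,t4},{t2,t5},{t3,t5},{t4,t5},{t1,t3,t5},{t1,t4,t5},{t2,t3,t5}} V3={{t2},{t3},{t5},{t1,t3},{t1,t5},{t2,t3},{t2,t4},{t2,t5},{t3,t4},{t3,t5},{t4,t5},{t1,t3,t5},{t1,t4,t5},{t2,t3,t5}}
  V12={{t1},{t1,t3},{t1,t4},{t1,t5},{t2,t3},{t2,t4},{t3,t5},{t4,t5},{t1,t3,t5},{t1,t4,t5},{t2,t3,t5}} V13={{t3},{t1,t3},{t1,t5},{t2,t3},{t2,t4},{t3,t4},{t3,t5},{t4,t5},{t1,t3,t5},{t1,t4,t5},{t2,t3,t5}} V23={{t2},{t5},{t1,t3},{t1,t5},{t2,t3},{t2,t4},{t2,t5},{t3,t5},{t4,t5},{t1,t3,t5},{t1,t4,t5},{t2,t3,t5}}
  V123={{t1,t3},{t1,t5},{t2,t3},{t2,t4},{t3,t5},{t4,t5},{t1,t3,t5},{t1,t4,t5},{t2,t3,t5}}
components per intersection:
  V1: {{t1},{t3},{t4},{t1,t3},{t1,t4},{t1,t5},{t2,t3},{t2,t4},{t3,t4},{t3,t5},{t4,t5},{t1,t3,t5},{t1,t4,t5},{t2,t3,t5}}
  V2: {{t1},{t2},{t5},{t1,t3},{t1,t4},{t1,t5},{t2,t3},{t2,t4},{t2,t5},{t3,t5},{t4,t5},{t1,t3,t5},{t1,t4,t5},{t2,t3,t5}}
  V3: {{t2},{t3},{t5},{t1,t3},{t1,t5},{t2,t3},{t2,t4},{t2,t5},{t3,t4},{t3,t5},{t4,t5},{t1,t3,t5},{t1,t4,t5},{t2,t3,t5}}
  V12: {{t1},{t1,t3},{t1,t4},{t1,t5},{t2,t3},{t3,t5},{t4,t5},{t1,t3,t5},{t1,t4,t5},{t2,t3,t5}} {{t2,t4}}
  V13: {{t3},{t1,t3},{t1,t5},{t2,t3},{t3,t4},{t3,t5},{t4,t5},{t1,t3,t5},{t1,t4,t5},{t2,t3,t5}} {{t2,t4}}
  V23: {{t2},{t5},{t1,t3},{t1,t5},{t2,t3},{t2,t4},{t2,t5},{t3,t5},{t4,t5},{t1,t3,t5},{t1,t4,t5},{t2,t3,t5}}
  V123: {{t1,t3},{t1,t5},{t2,t3},{t3,t5},{t4,t5},{t1,t3,t5},{t1,t4,t5},{t2,t3,t5}} {{t2,t4}}
C dims 3,5,2; δ0: rk 2, SNF 1^2; δ1: rk 2, SNF 1^2
Ȟ^0: (3−2)−0=1 ⇒ Z
Ȟ^1: (5−2)−2=1 ⇒ Z
Ȟ^2: (2−0)−2=0 ⇒ 0

Ȟ^0 = Z, Ȟ^1 = Z, Ȟ^2 = 0


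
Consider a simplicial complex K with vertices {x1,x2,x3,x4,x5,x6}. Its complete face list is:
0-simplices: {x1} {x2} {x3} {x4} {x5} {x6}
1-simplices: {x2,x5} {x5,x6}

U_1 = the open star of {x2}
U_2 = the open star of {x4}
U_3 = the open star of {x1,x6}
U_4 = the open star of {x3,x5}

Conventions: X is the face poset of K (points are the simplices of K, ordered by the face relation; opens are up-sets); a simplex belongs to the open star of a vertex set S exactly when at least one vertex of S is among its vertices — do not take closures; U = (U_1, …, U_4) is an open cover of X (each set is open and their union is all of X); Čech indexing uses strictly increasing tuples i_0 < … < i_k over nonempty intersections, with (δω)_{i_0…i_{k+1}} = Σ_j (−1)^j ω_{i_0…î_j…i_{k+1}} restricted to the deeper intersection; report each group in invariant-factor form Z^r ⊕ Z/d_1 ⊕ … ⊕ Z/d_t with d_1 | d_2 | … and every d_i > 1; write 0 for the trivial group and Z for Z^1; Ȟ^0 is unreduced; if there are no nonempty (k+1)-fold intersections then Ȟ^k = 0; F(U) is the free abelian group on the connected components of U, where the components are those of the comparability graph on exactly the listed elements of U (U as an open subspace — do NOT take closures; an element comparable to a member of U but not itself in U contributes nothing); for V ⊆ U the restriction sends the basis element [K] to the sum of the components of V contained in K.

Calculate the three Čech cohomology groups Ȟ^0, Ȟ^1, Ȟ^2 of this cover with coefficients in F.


Ȟ^0(U;F) ≅ Z^4,  Ȟ^1(U;F) ≅ 0,  Ȟ^2(U;F) ≅ 0

intersection data:
  U1={{x2},{x2,x5}} U2={{x4}} U3={{x1},{x6},{x5,x6}} U4={{x3},{x5},{x2,x5},{x5,x6}}
  U14={{x2,x5}} U34={{x5,x6}}
components per intersection:
  U1: {{x2},{x2,x5}}
  U2: {{x4}}
  U3: {{x1}} {{x6},{x5,x6}}
  U4: {{x3}} {{x5},{x2,x5},{x5,x6}}
  U14: {{x2,x5}}
  U34: {{x5,x6}}
C dims 6,2; δ0: rk 2, SNF 1^2
Ȟ^0 = (6 − 2) − 0 = 4, so Ȟ^0 ≅ Z^4
Ȟ^1 = (2 − 0) − 2 = 0, so Ȟ^1 ≅ 0
Ȟ^2 = (0 − 0) − 0 = 0, so Ȟ^2 ≅ 0


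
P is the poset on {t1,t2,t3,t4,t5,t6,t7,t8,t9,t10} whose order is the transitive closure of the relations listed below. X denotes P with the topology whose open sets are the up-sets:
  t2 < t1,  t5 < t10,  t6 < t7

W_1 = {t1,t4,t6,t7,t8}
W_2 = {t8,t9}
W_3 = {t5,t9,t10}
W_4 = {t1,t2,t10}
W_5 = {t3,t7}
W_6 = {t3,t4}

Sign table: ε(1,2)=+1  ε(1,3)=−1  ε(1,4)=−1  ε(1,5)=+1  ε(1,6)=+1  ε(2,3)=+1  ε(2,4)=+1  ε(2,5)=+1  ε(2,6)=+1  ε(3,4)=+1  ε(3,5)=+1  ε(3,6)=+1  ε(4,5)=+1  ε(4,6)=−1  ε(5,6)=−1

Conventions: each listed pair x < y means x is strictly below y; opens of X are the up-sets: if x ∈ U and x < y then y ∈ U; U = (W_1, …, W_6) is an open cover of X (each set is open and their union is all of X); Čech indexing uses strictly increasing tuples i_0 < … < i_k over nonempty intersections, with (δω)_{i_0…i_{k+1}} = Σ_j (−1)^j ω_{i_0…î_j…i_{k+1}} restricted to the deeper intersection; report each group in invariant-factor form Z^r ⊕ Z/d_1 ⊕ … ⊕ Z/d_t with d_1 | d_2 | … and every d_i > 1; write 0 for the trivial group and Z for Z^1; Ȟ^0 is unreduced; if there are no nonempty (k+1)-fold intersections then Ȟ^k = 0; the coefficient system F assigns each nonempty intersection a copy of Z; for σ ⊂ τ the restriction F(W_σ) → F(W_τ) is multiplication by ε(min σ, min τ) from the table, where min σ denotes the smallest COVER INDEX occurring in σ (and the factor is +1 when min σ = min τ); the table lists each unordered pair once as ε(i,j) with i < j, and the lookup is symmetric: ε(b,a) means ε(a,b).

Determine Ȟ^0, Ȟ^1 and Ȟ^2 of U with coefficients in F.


Ȟ^0 = 0, Ȟ^1 = Z ⊕ Z/2 and Ȟ^2 = 0

nonempty overlaps:
  W12={t8} W14={t1} W15={t7} W16={t4} W23={t9} W34={t10} W56={t3}
C dims 6,7; δ0: rk 6, SNF 1^5·2
degree 0: 6−6−0 = 0 → Ȟ^0 ≅ 0
degree 1: 7−0−6 = 1 plus torsion [2] → Ȟ^1 ≅ Z ⊕ Z/2
degree 2: 0−0−0 = 0 → Ȟ^2 ≅ 0


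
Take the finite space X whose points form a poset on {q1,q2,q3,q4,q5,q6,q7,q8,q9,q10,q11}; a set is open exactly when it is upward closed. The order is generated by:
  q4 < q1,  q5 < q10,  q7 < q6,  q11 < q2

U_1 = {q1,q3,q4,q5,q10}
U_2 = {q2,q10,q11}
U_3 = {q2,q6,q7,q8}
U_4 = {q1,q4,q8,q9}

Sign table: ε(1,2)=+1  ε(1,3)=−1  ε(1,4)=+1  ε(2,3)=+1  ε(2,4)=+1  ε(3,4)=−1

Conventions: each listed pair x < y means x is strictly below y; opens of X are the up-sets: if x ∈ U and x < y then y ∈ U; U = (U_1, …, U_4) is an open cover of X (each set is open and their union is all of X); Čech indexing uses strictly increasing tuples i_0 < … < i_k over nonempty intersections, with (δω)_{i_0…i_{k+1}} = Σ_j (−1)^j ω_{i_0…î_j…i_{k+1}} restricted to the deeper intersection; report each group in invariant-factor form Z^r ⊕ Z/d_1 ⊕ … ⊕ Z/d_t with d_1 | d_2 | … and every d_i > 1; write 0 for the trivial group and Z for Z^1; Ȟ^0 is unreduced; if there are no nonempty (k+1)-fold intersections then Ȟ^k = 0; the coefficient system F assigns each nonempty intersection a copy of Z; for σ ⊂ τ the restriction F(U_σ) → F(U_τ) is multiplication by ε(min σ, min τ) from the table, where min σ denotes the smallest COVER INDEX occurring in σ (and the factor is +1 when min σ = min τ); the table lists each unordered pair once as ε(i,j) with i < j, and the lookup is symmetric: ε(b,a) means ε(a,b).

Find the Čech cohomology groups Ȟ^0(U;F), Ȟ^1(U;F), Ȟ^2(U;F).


Ȟ^0(U;F) ≅ 0, Ȟ^1(U;F) ≅ Z/2, Ȟ^2(U;F) ≅ 0

nonempty overlaps:
  U12={q10} U14={q1,q4} U23={q2} U34={q8}
C dims 4,4; δ0: rk 4, SNF 1^3·2
degree 0: 4−4−0 = 0 → Ȟ^0 ≅ 0
degree 1: 4−0−4 = 0 plus torsion [2] → Ȟ^1 ≅ Z/2
degree 2: 0−0−0 = 0 → Ȟ^2 ≅ 0


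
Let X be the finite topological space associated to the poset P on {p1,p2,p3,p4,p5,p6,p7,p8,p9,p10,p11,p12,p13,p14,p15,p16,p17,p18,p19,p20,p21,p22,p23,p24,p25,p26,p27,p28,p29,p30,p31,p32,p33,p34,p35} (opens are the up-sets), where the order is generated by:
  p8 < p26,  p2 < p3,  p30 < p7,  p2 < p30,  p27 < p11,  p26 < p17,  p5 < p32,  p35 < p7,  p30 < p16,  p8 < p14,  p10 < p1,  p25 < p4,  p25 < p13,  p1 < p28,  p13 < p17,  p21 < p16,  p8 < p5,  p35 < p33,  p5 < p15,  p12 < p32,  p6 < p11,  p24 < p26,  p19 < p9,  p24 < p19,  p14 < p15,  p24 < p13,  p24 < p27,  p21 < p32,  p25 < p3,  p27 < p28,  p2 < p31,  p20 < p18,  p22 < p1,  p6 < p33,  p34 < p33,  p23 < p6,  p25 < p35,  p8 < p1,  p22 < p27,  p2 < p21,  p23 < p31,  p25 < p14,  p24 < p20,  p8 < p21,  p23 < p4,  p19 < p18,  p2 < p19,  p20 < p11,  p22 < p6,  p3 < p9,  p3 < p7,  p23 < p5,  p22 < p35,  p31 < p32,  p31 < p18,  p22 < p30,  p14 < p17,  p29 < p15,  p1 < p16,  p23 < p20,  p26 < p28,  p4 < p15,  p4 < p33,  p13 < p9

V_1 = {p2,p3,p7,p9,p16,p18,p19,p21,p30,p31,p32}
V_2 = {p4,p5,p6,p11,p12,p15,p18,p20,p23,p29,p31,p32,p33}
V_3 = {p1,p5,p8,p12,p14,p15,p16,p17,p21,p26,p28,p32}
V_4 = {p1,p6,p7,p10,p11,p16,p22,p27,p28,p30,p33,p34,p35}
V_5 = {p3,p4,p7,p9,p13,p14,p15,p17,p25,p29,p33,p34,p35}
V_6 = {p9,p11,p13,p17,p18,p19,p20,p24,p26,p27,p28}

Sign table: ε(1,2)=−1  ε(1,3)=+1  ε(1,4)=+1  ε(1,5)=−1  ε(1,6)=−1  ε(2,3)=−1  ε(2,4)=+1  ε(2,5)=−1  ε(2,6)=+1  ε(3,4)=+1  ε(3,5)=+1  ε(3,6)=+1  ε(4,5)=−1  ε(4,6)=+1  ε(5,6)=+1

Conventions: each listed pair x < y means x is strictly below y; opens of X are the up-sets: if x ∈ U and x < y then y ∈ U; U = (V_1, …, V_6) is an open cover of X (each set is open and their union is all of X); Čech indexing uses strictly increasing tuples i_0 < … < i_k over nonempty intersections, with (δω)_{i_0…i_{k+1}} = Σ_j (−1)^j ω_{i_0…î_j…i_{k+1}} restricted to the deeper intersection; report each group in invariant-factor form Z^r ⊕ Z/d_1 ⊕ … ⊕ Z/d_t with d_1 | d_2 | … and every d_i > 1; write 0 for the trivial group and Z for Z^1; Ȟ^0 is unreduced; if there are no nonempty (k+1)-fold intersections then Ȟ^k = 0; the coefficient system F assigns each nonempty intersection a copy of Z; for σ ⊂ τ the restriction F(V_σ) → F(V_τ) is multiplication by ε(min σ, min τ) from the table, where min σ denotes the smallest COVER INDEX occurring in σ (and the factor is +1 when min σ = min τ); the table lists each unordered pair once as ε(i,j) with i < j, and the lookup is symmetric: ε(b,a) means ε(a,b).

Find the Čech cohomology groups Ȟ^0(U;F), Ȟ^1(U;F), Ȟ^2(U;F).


nerve simplices:
  V12={p18,p31,p32} V13={p16,p21,p32} V14={p7,p16,p30} V15={p3,p7,p9} V16={p9,p18,p19} V23={p5,p12,p15,p32} V24={p6,p11,p33} V25={p4,p15,p29,p33} V26={p11,p18,p20} V34={p1,p16,p28} V35={p14,p15,p17} V36={p17,p26,p28} V45={p7,p33,p34,p35} V46={p11,p27,p28} V56={p9,p13,p17}
  V123={p32} V126={p18} V134={p16} V145={p7} V156={p9} V235={p15} V245={p33} V246={p11} V346={p28} V356={p17}
C dims 6,15,10; δ0: rk 6, SNF 1^5·2; δ1: rk 9, SNF 1^9
degree 0: 6−6−0 = 0 → Ȟ^0 ≅ 0
degree 1: 15−9−6 = 0 plus torsion [2] → Ȟ^1 ≅ Z/2
degree 2: 10−0−9 = 1 → Ȟ^2 ≅ Z

Ȟ^0(U;F) ≅ 0, Ȟ^1(U;F) ≅ Z/2 and Ȟ^2(U;F) ≅ Z


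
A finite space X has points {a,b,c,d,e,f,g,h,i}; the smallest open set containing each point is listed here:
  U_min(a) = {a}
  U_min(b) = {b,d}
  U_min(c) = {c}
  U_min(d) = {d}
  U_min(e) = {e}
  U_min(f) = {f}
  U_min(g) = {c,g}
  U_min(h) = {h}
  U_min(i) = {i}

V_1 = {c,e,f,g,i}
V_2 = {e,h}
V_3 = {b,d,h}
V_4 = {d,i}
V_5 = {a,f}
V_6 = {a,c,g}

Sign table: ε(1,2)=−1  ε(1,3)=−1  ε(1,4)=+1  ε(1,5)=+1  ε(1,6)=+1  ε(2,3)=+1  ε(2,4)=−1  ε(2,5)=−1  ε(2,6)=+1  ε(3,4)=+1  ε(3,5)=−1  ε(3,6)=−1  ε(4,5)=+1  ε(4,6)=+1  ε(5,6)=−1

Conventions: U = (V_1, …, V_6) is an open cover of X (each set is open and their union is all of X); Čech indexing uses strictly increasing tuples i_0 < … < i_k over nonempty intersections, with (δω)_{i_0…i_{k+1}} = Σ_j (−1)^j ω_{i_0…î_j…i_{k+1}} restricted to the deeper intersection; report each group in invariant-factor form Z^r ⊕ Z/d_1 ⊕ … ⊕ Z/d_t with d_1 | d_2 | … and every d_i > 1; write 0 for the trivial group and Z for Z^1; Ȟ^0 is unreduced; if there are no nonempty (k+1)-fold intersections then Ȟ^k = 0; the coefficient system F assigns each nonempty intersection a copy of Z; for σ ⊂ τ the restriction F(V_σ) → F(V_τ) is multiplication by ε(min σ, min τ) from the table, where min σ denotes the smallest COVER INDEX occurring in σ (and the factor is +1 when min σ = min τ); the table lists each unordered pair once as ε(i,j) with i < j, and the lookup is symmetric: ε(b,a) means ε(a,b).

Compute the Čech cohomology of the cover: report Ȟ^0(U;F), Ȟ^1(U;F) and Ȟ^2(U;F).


nerve simplices:
  V12={e} V14={i} V15={f} V16={c,g} V23={h} V34={d} V56={a}
C dims 6,7; δ0: rk 6, SNF 1^5·2
degree 0: 6−6−0 = 0 → Ȟ^0 ≅ 0
degree 1: 7−0−6 = 1 plus torsion [2] → Ȟ^1 ≅ Z ⊕ Z/2
degree 2: 0−0−0 = 0 → Ȟ^2 ≅ 0

Ȟ^0 = 0, Ȟ^1 = Z ⊕ Z/2 and Ȟ^2 = 0


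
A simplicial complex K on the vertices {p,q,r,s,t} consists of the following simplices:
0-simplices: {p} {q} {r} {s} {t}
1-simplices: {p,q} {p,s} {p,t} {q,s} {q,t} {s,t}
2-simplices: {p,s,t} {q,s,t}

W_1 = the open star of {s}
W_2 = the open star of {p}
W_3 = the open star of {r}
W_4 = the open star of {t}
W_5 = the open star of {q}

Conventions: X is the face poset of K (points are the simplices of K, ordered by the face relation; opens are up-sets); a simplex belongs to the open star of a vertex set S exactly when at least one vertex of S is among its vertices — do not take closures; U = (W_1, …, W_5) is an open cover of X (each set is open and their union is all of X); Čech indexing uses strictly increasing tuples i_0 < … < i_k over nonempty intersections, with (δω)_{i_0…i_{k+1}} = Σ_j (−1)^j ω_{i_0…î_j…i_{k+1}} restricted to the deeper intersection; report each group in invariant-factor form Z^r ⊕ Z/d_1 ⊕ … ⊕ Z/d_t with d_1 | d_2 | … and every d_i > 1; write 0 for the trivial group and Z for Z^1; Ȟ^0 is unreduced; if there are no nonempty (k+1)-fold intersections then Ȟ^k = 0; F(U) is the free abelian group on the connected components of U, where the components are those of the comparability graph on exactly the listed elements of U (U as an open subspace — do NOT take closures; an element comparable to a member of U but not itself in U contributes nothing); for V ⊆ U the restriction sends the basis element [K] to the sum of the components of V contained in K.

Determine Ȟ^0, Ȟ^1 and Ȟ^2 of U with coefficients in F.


nerve of the cover:
  W1={{s},{p,s},{q,s},{s,t},{p,s,t},{q,s,t}} W2={{p},{p,q},{p,s},{p,t},{p,s,t}} W3={{r}} W4={{t},{p,t},{q,t},{s,t},{p,s,t},{q,s,t}} W5={{q},{p,q},{q,s},{q,t},{q,s,t}}
  W12={{p,s},{p,s,t}} W14={{s,t},{p,s,t},{q,s,t}} W15={{q,s},{q,s,t}} W24={{p,t},{p,s,t}} W25={{p,q}} W45={{q,t},{q,s,t}}
  W124={{p,s,t}} W145={{q,s,t}}
components per intersection:
  W1: {{s},{p,s},{q,s},{s,t},{p,s,t},{q,s,t}}
  W2: {{p},{p,q},{p,s},{p,t},{p,s,t}}
  W3: {{r}}
  W4: {{t},{p,t},{q,t},{s,t},{p,s,t},{q,s,t}}
  W5: {{q},{p,q},{q,s},{q,t},{q,s,t}}
  W12: {{p,s},{p,s,t}}
  W14: {{s,t},{p,s,t},{q,s,t}}
  W15: {{q,s},{q,s,t}}
  W24: {{p,t},{p,s,t}}
  W25: {{p,q}}
  W45: {{q,t},{q,s,t}}
  W124: {{p,s,t}}
  W145: {{q,s,t}}
C dims 5,6,2; δ0: rk 3, SNF 1^3; δ1: rk 2, SNF 1^2
Ȟ^0 = (5 − 3) − 0 = 2, so Ȟ^0 ≅ Z^2
Ȟ^1 = (6 − 2) − 3 = 1, so Ȟ^1 ≅ Z
Ȟ^2 = (2 − 0) − 2 = 0, so Ȟ^2 ≅ 0

Ȟ^0(U;F) ≅ Z^2,  Ȟ^1(U;F) ≅ Z,  Ȟ^2(U;F) ≅ 0


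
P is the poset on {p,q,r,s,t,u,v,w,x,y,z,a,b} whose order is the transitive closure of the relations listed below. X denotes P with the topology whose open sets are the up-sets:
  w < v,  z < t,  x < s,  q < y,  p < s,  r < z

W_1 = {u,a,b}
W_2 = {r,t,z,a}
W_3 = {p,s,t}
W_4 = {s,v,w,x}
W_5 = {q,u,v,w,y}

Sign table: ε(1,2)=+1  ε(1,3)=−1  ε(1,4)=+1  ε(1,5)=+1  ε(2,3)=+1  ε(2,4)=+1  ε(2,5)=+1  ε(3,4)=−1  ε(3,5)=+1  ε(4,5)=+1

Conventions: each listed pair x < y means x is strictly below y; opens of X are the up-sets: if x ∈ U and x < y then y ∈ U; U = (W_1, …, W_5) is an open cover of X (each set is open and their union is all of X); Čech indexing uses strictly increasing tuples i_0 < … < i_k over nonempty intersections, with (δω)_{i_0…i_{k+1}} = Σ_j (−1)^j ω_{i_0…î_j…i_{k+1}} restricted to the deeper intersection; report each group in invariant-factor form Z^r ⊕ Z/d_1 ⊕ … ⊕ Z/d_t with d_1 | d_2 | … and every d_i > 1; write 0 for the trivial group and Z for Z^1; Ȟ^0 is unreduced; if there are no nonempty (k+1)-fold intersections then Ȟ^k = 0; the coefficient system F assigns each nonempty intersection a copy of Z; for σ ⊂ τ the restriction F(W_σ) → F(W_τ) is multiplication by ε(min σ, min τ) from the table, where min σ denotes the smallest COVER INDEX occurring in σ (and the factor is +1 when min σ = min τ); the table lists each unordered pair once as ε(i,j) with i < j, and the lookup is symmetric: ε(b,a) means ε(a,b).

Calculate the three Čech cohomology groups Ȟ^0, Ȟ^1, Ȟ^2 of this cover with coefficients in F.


intersection data:
  W12={a} W15={u} W23={t} W34={s} W45={v,w}
C dims 5,5; δ0: rk 5, SNF 1^4·2
Ȟ^0 = (5 − 5) − 0 = 0, so Ȟ^0 ≅ 0
Ȟ^1 = (5 − 0) − 5 = 0 plus torsion [2], so Ȟ^1 ≅ Z/2
Ȟ^2 = (0 − 0) − 0 = 0, so Ȟ^2 ≅ 0

Ȟ^0 = 0, Ȟ^1 = Z/2 and Ȟ^2 = 0


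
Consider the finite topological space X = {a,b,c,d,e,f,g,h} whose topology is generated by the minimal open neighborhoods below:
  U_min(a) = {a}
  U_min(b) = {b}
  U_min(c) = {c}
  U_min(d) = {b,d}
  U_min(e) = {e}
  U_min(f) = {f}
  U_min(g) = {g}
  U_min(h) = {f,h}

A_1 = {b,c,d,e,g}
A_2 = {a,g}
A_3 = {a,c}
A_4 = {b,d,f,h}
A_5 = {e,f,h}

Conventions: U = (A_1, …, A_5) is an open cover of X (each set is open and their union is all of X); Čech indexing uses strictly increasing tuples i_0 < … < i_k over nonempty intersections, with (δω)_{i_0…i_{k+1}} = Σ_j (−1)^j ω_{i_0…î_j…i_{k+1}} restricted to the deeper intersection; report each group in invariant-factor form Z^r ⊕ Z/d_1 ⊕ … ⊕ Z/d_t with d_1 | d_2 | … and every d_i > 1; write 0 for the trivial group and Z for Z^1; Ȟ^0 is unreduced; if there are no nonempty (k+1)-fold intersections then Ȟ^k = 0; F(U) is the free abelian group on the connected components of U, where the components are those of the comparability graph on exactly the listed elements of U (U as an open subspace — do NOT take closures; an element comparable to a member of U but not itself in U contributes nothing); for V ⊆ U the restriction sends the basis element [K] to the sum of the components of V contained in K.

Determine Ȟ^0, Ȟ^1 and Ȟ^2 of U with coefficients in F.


Ȟ^0 = Z^6, Ȟ^1 = 0 and Ȟ^2 = 0

cover nerve:
  A12={g} A13={c} A14={b,d} A15={e} A23={a} A45={f,h}
components per intersection:
  A1: {b,d} {c} {e} {g}
  A2: {a} {g}
  A3: {a} {c}
  A4: {b,d} {f,h}
  A5: {e} {f,h}
  A12: {g}
  A13: {c}
  A14: {b,d}
  A15: {e}
  A23: {a}
  A45: {f,h}
C dims 12,6; δ0: rk 6, SNF 1^6
Ȟ^0: (12−6)−0=6 ⇒ Z^6
Ȟ^1: (6−0)−6=0 ⇒ 0
Ȟ^2: (0−0)−0=0 ⇒ 0


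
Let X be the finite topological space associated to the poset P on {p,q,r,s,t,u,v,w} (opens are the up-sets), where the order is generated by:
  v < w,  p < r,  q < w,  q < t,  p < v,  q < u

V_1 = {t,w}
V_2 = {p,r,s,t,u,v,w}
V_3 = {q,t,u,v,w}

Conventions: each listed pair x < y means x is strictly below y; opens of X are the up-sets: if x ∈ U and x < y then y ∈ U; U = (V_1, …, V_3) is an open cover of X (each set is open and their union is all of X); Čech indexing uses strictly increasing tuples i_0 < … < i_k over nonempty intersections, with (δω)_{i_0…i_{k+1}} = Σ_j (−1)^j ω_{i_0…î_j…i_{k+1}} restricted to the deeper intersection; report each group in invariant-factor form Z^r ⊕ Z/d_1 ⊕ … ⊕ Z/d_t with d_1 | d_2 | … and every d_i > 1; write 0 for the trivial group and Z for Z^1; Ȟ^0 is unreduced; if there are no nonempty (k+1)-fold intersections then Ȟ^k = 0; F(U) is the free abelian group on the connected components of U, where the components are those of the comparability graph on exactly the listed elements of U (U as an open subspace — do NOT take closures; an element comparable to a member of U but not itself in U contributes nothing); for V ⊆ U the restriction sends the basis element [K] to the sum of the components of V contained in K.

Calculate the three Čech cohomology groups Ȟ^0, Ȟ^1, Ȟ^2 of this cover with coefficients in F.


Ȟ^0 ≅ Z^2, Ȟ^1 ≅ 0 and Ȟ^2 ≅ 0

intersection data:
  V12={t,w} V13={t,w} V23={t,u,v,w}
  V123={t,w}
components per intersection:
  V1: {t} {w}
  V2: {p,r,v,w} {s} {t} {u}
  V3: {q,t,u,v,w}
  V12: {t} {w}
  V13: {t} {w}
  V23: {t} {u} {v,w}
  V123: {t} {w}
C dims 7,7,2; δ0: rk 5, SNF 1^5; δ1: rk 2, SNF 1^2
Ȟ^0 = (7 − 5) − 0 = 2, so Ȟ^0 ≅ Z^2
Ȟ^1 = (7 − 2) − 5 = 0, so Ȟ^1 ≅ 0
Ȟ^2 = (2 − 0) − 2 = 0, so Ȟ^2 ≅ 0


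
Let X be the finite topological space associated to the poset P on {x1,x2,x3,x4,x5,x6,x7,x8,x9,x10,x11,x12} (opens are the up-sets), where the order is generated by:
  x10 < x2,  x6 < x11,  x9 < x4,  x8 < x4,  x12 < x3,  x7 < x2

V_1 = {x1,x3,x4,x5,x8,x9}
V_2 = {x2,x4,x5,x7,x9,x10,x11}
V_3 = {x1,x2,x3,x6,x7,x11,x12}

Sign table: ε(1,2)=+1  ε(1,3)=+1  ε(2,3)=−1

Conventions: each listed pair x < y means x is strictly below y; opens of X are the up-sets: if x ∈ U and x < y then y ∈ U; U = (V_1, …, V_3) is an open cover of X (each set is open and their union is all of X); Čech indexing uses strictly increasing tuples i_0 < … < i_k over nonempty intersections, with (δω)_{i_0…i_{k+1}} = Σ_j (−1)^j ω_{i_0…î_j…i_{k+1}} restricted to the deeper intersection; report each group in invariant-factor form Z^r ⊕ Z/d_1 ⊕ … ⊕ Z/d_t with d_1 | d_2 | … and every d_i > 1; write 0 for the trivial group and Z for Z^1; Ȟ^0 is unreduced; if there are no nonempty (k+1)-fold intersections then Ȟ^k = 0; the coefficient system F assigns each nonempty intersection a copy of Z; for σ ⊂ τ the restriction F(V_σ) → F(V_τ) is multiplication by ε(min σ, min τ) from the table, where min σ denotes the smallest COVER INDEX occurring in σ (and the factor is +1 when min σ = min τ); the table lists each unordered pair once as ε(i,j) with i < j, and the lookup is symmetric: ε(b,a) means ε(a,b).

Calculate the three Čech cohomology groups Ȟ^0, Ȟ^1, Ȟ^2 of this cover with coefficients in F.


Ȟ^0 ≅ 0; Ȟ^1 ≅ Z/2; Ȟ^2 ≅ 0

cover nerve:
  V12={x4,x5,x9} V13={x1,x3} V23={x2,x7,x11}
C dims 3,3; δ0: rk 3, SNF 1^2·2
Ȟ^0: (3−3)−0=0 ⇒ 0
Ȟ^1: (3−0)−3=0 plus torsion [2] ⇒ Z/2
Ȟ^2: (0−0)−0=0 ⇒ 0


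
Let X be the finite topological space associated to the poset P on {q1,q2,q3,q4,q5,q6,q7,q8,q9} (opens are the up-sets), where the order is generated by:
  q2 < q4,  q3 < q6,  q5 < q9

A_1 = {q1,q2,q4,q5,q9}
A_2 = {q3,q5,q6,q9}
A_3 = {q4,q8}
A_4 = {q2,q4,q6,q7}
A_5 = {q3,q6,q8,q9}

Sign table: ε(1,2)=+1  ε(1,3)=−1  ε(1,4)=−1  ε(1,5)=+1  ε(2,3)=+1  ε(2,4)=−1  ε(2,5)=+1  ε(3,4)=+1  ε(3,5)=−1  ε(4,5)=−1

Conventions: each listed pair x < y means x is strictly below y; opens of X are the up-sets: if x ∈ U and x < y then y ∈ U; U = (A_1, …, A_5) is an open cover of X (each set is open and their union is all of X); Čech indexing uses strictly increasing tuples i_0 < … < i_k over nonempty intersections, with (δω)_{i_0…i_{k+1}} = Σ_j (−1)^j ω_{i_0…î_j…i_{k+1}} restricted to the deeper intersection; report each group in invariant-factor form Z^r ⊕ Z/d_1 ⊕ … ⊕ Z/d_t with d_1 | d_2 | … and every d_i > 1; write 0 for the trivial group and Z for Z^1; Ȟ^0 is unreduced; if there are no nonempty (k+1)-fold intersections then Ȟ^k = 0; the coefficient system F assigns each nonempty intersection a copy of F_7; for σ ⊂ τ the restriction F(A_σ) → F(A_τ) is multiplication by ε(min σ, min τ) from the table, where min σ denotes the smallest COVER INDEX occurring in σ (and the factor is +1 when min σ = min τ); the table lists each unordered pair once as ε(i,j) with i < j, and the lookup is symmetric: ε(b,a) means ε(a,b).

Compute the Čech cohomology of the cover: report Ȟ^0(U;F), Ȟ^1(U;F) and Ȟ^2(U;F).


Ȟ^0 = Z/7, Ȟ^1 = Z/7 ⊕ Z/7 and Ȟ^2 = 0

nonempty intersections:
  A12={q5,q9} A13={q4} A14={q2,q4} A15={q9} A24={q6} A25={q3,q6,q9} A34={q4} A35={q8} A45={q6}
  A125={q9} A134={q4} A245={q6}
C dims 5,9,3; δ0: rk_F7 4; δ1: rk_F7 3
Ȟ^0: (5−4)−0=1 ⇒ Z/7
Ȟ^1: (9−3)−4=2 ⇒ Z/7 ⊕ Z/7
Ȟ^2: (3−0)−3=0 ⇒ 0


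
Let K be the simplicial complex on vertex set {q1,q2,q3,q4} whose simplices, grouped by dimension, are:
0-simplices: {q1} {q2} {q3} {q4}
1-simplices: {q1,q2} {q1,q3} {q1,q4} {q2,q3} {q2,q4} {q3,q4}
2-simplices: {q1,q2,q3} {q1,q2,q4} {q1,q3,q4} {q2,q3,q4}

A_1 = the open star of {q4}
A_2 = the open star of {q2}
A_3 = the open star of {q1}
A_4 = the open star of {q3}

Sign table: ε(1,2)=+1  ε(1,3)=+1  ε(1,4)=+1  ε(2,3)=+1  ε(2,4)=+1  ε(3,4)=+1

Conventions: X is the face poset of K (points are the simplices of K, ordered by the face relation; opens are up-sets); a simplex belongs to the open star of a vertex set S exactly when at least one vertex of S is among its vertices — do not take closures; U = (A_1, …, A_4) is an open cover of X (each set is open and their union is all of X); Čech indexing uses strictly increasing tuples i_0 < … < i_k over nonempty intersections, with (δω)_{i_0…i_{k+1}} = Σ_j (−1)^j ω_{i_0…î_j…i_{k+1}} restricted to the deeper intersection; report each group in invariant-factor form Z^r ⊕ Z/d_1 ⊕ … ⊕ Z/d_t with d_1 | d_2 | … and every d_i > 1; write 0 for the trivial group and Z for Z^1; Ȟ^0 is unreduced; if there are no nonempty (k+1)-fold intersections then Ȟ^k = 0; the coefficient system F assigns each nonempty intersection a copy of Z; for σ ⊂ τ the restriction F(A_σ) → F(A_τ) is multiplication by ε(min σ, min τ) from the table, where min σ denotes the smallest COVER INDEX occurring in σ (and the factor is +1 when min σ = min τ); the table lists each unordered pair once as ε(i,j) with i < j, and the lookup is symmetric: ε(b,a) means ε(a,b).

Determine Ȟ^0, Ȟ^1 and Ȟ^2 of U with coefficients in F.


cover nerve:
  A1={{q4},{q1,q4},{q2,q4},{q3,q4},{q1,q2,q4},{q1,q3,q4},{q2,q3,q4}} A2={{q2},{q1,q2},{q2,q3},{q2,q4},{q1,q2,q3},{q1,q2,q4},{q2,q3,q4}} A3={{q1},{q1,q2},{q1,q3},{q1,q4},{q1,q2,q3},{q1,q2,q4},{q1,q3,q4}} A4={{q3},{q1,q3},{q2,q3},{q3,q4},{q1,q2,q3},{q1,q3,q4},{q2,q3,q4}}
  A12={{q2,q4},{q1,q2,q4},{q2,q3,q4}} A13={{q1,q4},{q1,q2,q4},{q1,q3,q4}} A14={{q3,q4},{q1,q3,q4},{q2,q3,q4}} A23={{q1,q2},{q1,q2,q3},{q1,q2,q4}} A24={{q2,q3},{q1,q2,q3},{q2,q3,q4}} A34={{q1,q3},{q1,q2,q3},{q1,q3,q4}}
  A123={{q1,q2,q4}} A124={{q2,q3,q4}} A134={{q1,q3,q4}} A234={{q1,q2,q3}}
C dims 4,6,4; δ0: rk 3, SNF 1^3; δ1: rk 3, SNF 1^3
Ȟ^0: (4−3)−0=1 ⇒ Z
Ȟ^1: (6−3)−3=0 ⇒ 0
Ȟ^2: (4−0)−3=1 ⇒ Z

Ȟ^0(U;F) ≅ Z, Ȟ^1(U;F) ≅ 0 and Ȟ^2(U;F) ≅ Z


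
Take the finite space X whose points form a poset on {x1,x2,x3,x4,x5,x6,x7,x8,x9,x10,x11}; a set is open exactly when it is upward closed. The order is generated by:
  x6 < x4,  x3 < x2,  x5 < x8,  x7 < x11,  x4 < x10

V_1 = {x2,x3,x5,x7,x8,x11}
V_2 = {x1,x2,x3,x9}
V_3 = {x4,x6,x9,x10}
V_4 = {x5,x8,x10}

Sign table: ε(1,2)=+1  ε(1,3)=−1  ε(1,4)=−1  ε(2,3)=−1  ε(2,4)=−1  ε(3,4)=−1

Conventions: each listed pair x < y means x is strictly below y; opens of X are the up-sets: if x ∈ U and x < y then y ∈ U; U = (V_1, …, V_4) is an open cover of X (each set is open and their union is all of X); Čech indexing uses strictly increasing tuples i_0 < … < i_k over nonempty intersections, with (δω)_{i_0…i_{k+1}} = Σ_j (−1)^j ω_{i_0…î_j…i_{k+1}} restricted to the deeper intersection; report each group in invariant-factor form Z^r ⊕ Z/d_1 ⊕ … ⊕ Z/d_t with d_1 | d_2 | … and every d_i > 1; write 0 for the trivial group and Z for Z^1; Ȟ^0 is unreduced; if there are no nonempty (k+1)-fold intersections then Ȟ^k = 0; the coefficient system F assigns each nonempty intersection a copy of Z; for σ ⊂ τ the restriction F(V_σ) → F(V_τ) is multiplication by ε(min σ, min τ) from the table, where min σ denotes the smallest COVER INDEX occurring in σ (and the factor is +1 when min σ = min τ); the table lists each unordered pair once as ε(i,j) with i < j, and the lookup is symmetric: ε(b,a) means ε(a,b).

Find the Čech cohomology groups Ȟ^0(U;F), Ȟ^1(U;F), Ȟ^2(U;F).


Ȟ^0(U;F) ≅ 0, Ȟ^1(U;F) ≅ Z/2 and Ȟ^2(U;F) ≅ 0

nerve simplices:
  V12={x2,x3} V14={x5,x8} V23={x9} V34={x10}
C dims 4,4; δ0: rk 4, SNF 1^3·2
degree 0: 4−4−0 = 0 → Ȟ^0 ≅ 0
degree 1: 4−0−4 = 0 plus torsion [2] → Ȟ^1 ≅ Z/2
degree 2: 0−0−0 = 0 → Ȟ^2 ≅ 0


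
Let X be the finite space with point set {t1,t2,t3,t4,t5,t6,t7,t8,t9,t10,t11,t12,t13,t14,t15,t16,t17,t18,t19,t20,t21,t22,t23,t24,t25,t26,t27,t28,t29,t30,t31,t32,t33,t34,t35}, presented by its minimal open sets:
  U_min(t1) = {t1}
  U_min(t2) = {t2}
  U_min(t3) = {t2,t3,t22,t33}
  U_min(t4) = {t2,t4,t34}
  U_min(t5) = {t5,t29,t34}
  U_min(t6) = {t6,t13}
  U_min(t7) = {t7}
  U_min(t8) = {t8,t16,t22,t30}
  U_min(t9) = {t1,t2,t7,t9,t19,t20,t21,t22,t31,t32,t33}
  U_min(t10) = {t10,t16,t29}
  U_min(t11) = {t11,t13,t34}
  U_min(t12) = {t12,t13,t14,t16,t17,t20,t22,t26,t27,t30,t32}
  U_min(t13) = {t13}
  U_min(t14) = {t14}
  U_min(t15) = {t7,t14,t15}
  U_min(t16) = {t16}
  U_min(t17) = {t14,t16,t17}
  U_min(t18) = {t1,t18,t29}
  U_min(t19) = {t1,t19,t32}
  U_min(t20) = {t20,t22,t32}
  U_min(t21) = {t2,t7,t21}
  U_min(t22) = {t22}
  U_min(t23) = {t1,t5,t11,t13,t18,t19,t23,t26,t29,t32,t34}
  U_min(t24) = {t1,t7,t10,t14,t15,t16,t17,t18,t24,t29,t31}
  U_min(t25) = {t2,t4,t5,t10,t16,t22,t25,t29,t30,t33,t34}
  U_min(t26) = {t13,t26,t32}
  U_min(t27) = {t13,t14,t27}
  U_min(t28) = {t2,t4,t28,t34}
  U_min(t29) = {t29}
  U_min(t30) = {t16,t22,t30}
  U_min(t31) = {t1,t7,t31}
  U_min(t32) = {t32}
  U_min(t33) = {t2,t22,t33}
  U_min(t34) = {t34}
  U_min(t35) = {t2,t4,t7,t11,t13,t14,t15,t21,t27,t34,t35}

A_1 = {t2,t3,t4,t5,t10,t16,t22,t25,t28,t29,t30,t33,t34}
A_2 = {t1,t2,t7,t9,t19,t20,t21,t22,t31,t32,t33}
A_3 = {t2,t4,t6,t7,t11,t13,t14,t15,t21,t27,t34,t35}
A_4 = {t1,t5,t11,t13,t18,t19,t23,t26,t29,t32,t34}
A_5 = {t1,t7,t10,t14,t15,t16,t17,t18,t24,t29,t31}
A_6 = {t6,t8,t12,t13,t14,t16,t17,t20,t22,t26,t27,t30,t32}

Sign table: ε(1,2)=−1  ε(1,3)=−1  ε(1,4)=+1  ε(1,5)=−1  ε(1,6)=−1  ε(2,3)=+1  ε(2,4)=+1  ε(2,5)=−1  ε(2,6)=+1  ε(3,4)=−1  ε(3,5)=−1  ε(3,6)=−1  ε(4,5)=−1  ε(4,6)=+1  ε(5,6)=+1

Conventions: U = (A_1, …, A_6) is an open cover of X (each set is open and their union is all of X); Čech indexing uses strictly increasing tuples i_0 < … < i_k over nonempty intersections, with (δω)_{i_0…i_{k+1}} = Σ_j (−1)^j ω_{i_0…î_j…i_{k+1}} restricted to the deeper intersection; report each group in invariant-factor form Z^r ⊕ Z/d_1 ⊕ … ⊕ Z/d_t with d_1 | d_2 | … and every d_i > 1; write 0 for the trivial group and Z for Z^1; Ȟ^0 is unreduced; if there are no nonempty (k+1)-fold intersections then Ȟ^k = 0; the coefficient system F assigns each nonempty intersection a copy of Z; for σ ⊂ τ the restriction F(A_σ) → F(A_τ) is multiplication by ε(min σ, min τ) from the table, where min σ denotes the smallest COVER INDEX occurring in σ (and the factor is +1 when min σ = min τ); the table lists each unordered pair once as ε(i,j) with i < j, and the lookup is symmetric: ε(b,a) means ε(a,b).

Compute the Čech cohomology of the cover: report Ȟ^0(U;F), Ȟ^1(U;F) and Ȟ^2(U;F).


Ȟ^0(U;F) ≅ 0, Ȟ^1(U;F) ≅ Z/2 and Ȟ^2(U;F) ≅ Z

nonempty intersections:
  A12={t2,t22,t33} A13={t2,t4,t34} A14={t5,t29,t34} A15={t10,t16,t29} A16={t16,t22,t30} A23={t2,t7,t21} A24={t1,t19,t32} A25={t1,t7,t31} A26={t20,t22,t32} A34={t11,t13,t34} A35={t7,t14,t15} A36={t6,t13,t14,t27} A45={t1,t18,t29} A46={t13,t26,t32} A56={t14,t16,t17}
  A123={t2} A126={t22} A134={t34} A145={t29} A156={t16} A235={t7} A245={t1} A246={t32} A346={t13} A356={t14}
C dims 6,15,10; δ0: rk 6, SNF 1^5·2; δ1: rk 9, SNF 1^9
Ȟ^0: (6−6)−0=0 ⇒ 0
Ȟ^1: (15−9)−6=0 plus torsion [2] ⇒ Z/2
Ȟ^2: (10−0)−9=1 ⇒ Z


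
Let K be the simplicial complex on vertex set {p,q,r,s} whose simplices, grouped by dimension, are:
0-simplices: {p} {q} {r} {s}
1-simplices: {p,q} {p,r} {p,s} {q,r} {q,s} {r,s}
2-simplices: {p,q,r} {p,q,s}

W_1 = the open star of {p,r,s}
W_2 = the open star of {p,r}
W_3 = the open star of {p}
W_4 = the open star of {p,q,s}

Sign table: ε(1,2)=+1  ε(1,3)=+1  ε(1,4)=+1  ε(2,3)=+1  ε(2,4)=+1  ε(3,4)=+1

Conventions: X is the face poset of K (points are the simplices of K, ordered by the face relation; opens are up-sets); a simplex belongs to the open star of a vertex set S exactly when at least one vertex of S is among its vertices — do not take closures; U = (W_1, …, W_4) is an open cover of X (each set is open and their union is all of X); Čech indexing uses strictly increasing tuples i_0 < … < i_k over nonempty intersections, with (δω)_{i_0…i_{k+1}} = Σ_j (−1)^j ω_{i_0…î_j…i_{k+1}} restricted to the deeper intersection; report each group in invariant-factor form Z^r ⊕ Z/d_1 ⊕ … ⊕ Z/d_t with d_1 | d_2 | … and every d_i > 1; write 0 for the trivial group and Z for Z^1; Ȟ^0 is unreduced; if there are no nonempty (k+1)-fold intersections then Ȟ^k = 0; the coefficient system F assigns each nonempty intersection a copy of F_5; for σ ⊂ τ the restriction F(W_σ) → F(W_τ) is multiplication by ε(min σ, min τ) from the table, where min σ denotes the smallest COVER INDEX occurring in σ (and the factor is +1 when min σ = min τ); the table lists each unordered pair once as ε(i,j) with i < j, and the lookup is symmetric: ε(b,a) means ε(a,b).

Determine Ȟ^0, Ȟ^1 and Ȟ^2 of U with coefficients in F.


nonempty intersections:
  W1={{p},{r},{s},{p,q},{p,r},{p,s},{q,r},{q,s},{r,s},{p,q,r},{p,q,s}} W2={{p},{r},{p,q},{p,r},{p,s},{q,r},{r,s},{p,q,r},{p,q,s}} W3={{p},{p,q},{p,r},{p,s},{p,q,r},{p,q,s}} W4={{p},{q},{s},{p,q},{p,r},{p,s},{q,r},{q,s},{r,s},{p,q,r},{p,q,s}}
  W12={{p},{r},{p,q},{p,r},{p,s},{q,r},{r,s},{p,q,r},{p,q,s}} W13={{p},{p,q},{p,r},{p,s},{p,q,r},{p,q,s}} W14={{p},{s},{p,q},{p,r},{p,s},{q,r},{q,s},{r,s},{p,q,r},{p,q,s}} W23={{p},{p,q},{p,r},{p,s},{p,q,r},{p,q,s}} W24={{p},{p,q},{p,r},{p,s},{q,r},{r,s},{p,q,r},{p,q,s}} W34={{p},{p,q},{p,r},{p,s},{p,q,r},{p,q,s}}
  W123={{p},{p,q},{p,r},{p,s},{p,q,r},{p,q,s}} W124={{p},{p,q},{p,r},{p,s},{q,r},{r,s},{p,q,r},{p,q,s}} W134={{p},{p,q},{p,r},{p,s},{p,q,r},{p,q,s}} W234={{p},{p,q},{p,r},{p,s},{p,q,r},{p,q,s}}
  W1234={{p},{p,q},{p,r},{p,s},{p,q,r},{p,q,s}}
C dims 4,6,4,1; δ0: rk_F5 3; δ1: rk_F5 3; δ2: rk_F5 1
Ȟ^0: (4−3)−0=1 ⇒ Z/5
Ȟ^1: (6−3)−3=0 ⇒ 0
Ȟ^2: (4−1)−3=0 ⇒ 0

Ȟ^0(U;F) ≅ Z/5,  Ȟ^1(U;F) ≅ 0,  Ȟ^2(U;F) ≅ 0


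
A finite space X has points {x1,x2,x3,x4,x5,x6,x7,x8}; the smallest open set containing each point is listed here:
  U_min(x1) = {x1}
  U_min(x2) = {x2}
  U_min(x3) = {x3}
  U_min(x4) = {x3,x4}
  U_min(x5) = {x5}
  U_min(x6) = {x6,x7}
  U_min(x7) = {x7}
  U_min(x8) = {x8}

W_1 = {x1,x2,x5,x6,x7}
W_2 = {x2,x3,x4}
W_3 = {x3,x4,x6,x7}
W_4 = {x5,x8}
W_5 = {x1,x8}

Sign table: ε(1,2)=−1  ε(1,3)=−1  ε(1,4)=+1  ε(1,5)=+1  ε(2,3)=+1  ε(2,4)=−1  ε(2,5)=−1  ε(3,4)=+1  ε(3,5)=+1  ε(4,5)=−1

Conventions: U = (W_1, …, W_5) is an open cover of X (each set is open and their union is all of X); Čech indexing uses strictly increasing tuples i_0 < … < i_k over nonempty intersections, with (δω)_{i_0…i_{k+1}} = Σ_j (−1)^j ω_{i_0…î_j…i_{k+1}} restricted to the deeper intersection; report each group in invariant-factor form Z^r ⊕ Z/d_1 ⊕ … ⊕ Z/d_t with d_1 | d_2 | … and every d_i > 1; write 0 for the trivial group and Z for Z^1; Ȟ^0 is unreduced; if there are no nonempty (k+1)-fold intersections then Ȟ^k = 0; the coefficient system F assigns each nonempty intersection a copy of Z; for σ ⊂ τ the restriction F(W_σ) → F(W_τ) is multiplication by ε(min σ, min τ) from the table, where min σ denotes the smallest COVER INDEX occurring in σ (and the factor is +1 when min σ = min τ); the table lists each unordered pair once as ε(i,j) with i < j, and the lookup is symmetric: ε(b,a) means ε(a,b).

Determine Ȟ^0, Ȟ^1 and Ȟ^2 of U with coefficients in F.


Ȟ^0(U;F) ≅ 0,  Ȟ^1(U;F) ≅ Z ⊕ Z/2,  Ȟ^2(U;F) ≅ 0

nonempty intersections:
  W12={x2} W13={x6,x7} W14={x5} W15={x1} W23={x3,x4} W45={x8}
C dims 5,6; δ0: rk 5, SNF 1^4·2
Ȟ^0: (5−5)−0=0 ⇒ 0
Ȟ^1: (6−0)−5=1 plus torsion [2] ⇒ Z ⊕ Z/2
Ȟ^2: (0−0)−0=0 ⇒ 0
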